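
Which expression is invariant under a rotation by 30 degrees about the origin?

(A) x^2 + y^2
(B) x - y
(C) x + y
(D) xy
A

A rotation by 30 degrees sends (x, y) to (sqrt(3)x/2 - y/2, x/2 + sqrt(3)y/2).
Substitute the transformed coordinates into each option and compare with the original:
(A) x^2 + y^2  ->  (sqrt(3)x/2 - y/2)^2 + (x/2 + sqrt(3)y/2)^2 = x^2 + y^2   [equals x^2 + y^2: invariant]
(B) x - y  ->  (sqrt(3)x/2 - y/2) - (x/2 + sqrt(3)y/2) = -x/2 + sqrt(3)x/2 - sqrt(3)y/2 - y/2   [differs from x - y: not invariant]
(C) x + y  ->  (sqrt(3)x/2 - y/2) + (x/2 + sqrt(3)y/2) = x/2 + sqrt(3)x/2 - y/2 + sqrt(3)y/2   [differs from x + y: not invariant]
(D) xy  ->  (sqrt(3)x/2 - y/2)(x/2 + sqrt(3)y/2) = sqrt(3)x^2/4 + xy/2 - sqrt(3)y^2/4   [differs from xy: not invariant]

Only option (A), x^2 + y^2, is unchanged by the transformation.
Geometrically, x^2 + y^2 is the squared distance from the origin, which every rotation about the origin preserves.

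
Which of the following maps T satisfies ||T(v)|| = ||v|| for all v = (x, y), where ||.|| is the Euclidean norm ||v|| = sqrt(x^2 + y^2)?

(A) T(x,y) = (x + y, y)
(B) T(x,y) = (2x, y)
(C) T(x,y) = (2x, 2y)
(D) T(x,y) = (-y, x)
D

A transformation preserves a norm if ||T(v)|| = ||v|| for every v; a single vector where the norm changes rules an option out.

(A) T(x,y) = (x + y, y): v = (0, 1) has norm sqrt((0)^2 + (1)^2) = 1, but T(v) = (1, 1) has norm sqrt(2) -- not preserved.
(B) T(x,y) = (2x, y): v = (1, 0) has norm sqrt((1)^2 + (0)^2) = 1, but T(v) = (2, 0) has norm 2 -- not preserved.
(C) T(x,y) = (2x, 2y): v = (1, 0) has norm sqrt((1)^2 + (0)^2) = 1, but T(v) = (2, 0) has norm 2 -- not preserved.
(D) T(x,y) = (-y, x): preserves the norm -- it is an orthogonal map (a rotation/reflection), and (-y)^2 + (x)^2 simplifies to x^2 + y^2.

Therefore the answer is (D).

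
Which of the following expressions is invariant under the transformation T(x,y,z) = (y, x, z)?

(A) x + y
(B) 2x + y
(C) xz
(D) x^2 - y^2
A

Apply T(x,y,z) = (y, x, z) to each option, i.e. replace (x, y, z) by the transformed coordinates.
Substitute the transformed coordinates into each option and compare with the original:
(A) x + y  ->  (y) + (x) = x + y   [equals x + y: invariant]
(B) 2x + y  ->  2(y) + (x) = x + 2y   [differs from 2x + y: not invariant]
(C) xz  ->  (y)(z) = yz   [differs from xz: not invariant]
(D) x^2 - y^2  ->  (y)^2 - (x)^2 = -x^2 + y^2   [differs from x^2 - y^2: not invariant]

Only option (A), x + y, is unchanged by the transformation.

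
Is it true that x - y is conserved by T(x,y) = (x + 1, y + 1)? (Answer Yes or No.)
Yes

Substitute T(x,y) = (x + 1, y + 1) into the expression and compare with the original.

Original: x - y
After applying T: (x + 1) - (y + 1) = x - y

This is identical to the original x - y, so the expression is invariant.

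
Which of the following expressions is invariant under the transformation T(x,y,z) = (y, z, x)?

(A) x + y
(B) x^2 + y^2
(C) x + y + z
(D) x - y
C

Apply T(x,y,z) = (y, z, x) to each option, i.e. replace (x, y, z) by the transformed coordinates.
Substitute the transformed coordinates into each option and compare with the original:
(A) x + y  ->  (y) + (z) = y + z   [differs from x + y: not invariant]
(B) x^2 + y^2  ->  (y)^2 + (z)^2 = y^2 + z^2   [differs from x^2 + y^2: not invariant]
(C) x + y + z  ->  (y) + (z) + (x) = x + y + z   [equals x + y + z: invariant]
(D) x - y  ->  (y) - (z) = y - z   [differs from x - y: not invariant]

Only option (C), x + y + z, is unchanged by the transformation.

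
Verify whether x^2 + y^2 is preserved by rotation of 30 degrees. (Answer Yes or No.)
Yes

Applying rotation by 30 degrees: x' = x*cos(30 degrees) - y*sin(30 degrees) = sqrt(3)x/2 - y/2, y' = x*sin(30 degrees) + y*cos(30 degrees) = x/2 + sqrt(3)y/2

Substituting into x^2 + y^2:
(sqrt(3)x/2 - y/2)^2 + (x/2 + sqrt(3)y/2)^2
= x^2 + y^2

This equals the original expression x^2 + y^2, so it IS invariant.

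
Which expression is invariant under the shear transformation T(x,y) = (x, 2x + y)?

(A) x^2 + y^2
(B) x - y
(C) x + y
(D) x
D

Under the shear T(x,y) = (x, 2x + y):
Substitute the transformed coordinates into each option and compare with the original:
(A) x^2 + y^2  ->  (x)^2 + (2x + y)^2 = 5x^2 + 4xy + y^2   [differs from x^2 + y^2: not invariant]
(B) x - y  ->  (x) - (2x + y) = -x - y   [differs from x - y: not invariant]
(C) x + y  ->  (x) + (2x + y) = 3x + y   [differs from x + y: not invariant]
(D) x  ->  (x) = x   [equals x: invariant]

Only option (D), x, is unchanged by the transformation.
A vertical shear moves points parallel to the y-axis, so the x-coordinate (and any function of x alone) is unchanged.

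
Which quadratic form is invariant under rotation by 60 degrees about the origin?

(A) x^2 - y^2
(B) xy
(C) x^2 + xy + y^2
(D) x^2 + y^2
D

Rotation by 60 degrees sends (x, y) to (x/2 - sqrt(3)y/2, sqrt(3)x/2 + y/2).
Substitute the transformed coordinates into each option and compare with the original:
(A) x^2 - y^2  ->  (x/2 - sqrt(3)y/2)^2 - (sqrt(3)x/2 + y/2)^2 = -x^2/2 - sqrt(3)xy + y^2/2   [differs from x^2 - y^2: not invariant]
(B) xy  ->  (x/2 - sqrt(3)y/2)(sqrt(3)x/2 + y/2) = sqrt(3)x^2/4 - xy/2 - sqrt(3)y^2/4   [differs from xy: not invariant]
(C) x^2 + xy + y^2  ->  (x/2 - sqrt(3)y/2)^2 + (x/2 - sqrt(3)y/2)(sqrt(3)x/2 + y/2) + (sqrt(3)x/2 + y/2)^2 = sqrt(3)x^2/4 + x^2 - xy/2 - sqrt(3)y^2/4 + y^2   [differs from x^2 + xy + y^2: not invariant]
(D) x^2 + y^2  ->  (x/2 - sqrt(3)y/2)^2 + (sqrt(3)x/2 + y/2)^2 = x^2 + y^2   [equals x^2 + y^2: invariant]

Only option (D), x^2 + y^2, is unchanged by the transformation.
x^2 + y^2 is the squared distance from the origin, which rotations preserve.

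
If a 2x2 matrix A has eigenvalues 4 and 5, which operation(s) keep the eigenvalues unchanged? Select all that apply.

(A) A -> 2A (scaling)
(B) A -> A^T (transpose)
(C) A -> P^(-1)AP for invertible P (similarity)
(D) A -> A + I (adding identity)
B and C

Eigenvalues are preserved by:
1. Similarity transformations: A -> P^(-1)AP (same characteristic polynomial)
2. Transpose: A^T has the same eigenvalues as A

Eigenvalues are NOT preserved by:
- Adding identity: eigenvalues become 4+1, 5+1
- Scaling: eigenvalues become 8, 10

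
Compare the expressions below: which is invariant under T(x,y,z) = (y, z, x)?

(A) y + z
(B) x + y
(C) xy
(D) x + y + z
D

Apply T(x,y,z) = (y, z, x) to each option, i.e. replace (x, y, z) by the transformed coordinates.
Substitute the transformed coordinates into each option and compare with the original:
(A) y + z  ->  (z) + (x) = x + z   [differs from y + z: not invariant]
(B) x + y  ->  (y) + (z) = y + z   [differs from x + y: not invariant]
(C) xy  ->  (y)(z) = yz   [differs from xy: not invariant]
(D) x + y + z  ->  (y) + (z) + (x) = x + y + z   [equals x + y + z: invariant]

Only option (D), x + y + z, is unchanged by the transformation.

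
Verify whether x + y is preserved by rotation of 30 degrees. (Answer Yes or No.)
No

Applying rotation by 30 degrees: x' = x*cos(30 degrees) - y*sin(30 degrees) = sqrt(3)x/2 - y/2, y' = x*sin(30 degrees) + y*cos(30 degrees) = x/2 + sqrt(3)y/2

Substituting into x + y:
(sqrt(3)x/2 - y/2) + (x/2 + sqrt(3)y/2)
= x/2 + sqrt(3)x/2 - y/2 + sqrt(3)y/2

This differs from the original expression x + y, so it is NOT invariant.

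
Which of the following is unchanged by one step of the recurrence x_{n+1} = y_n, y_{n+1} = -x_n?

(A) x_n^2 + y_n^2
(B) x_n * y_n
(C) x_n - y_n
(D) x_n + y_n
A

For the recurrence x_{n+1} = y_n, y_{n+1} = -x_n:

x_{n+1}^2 + y_{n+1}^2 = y_n^2 + (-x_n)^2 = x_n^2 + y_n^2
The sum of squares is conserved (like energy in a harmonic oscillator).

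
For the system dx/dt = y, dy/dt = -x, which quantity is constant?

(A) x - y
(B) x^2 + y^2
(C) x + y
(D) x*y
B

A first integral I satisfies dI/dt = 0 along every solution. Differentiate each option and use the equation of motion:
(A) d/dt[x - y] = y - (-x) = x + y, not identically 0
(B) d/dt[x^2 + y^2] = 2x*dx/dt + 2y*dy/dt = 2x*y + 2y*(-x) = 0
(C) d/dt[x + y] = y + (-x) = y - x, not identically 0
(D) d/dt[x*y] = (dx/dt)y + x(dy/dt) = y^2 - x^2, not identically 0

Only (B) has zero time-derivative. So x^2 + y^2 (the squared radius; trajectories are circles) is the conserved quantity.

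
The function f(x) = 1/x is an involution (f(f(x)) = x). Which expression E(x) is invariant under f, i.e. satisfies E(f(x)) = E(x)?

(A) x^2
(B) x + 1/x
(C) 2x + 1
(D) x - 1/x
B

Replace x by f(x) = 1/x in each option and simplify. As a quick numerical cross-check, also compare E(3) with E(f(3)) = E(1/3).

(A) x^2  ->  (1/x)^2 = x^(-2); check: E(3) = 9 but E(1/3) = 1/9.   [not invariant]
(B) x + 1/x  ->  (1/x) + 1/(1/x), which simplifies back to x + 1/x; check: E(3) = 10/3, E(1/3) = 10/3.   [invariant]
(C) 2x + 1  ->  2(1/x) + 1 = (x + 2)/x; check: E(3) = 7 but E(1/3) = 5/3.   [not invariant]
(D) x - 1/x  ->  (1/x) - 1/(1/x) = -x + 1/x; check: E(3) = 8/3 but E(1/3) = -8/3.   [not invariant]

Only (B) is unchanged. E is symmetric under swapping x with f(x) = 1/x, which is exactly what an involution does.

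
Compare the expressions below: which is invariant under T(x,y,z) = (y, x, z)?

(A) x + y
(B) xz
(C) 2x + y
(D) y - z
A

Apply T(x,y,z) = (y, x, z) to each option, i.e. replace (x, y, z) by the transformed coordinates.
Substitute the transformed coordinates into each option and compare with the original:
(A) x + y  ->  (y) + (x) = x + y   [equals x + y: invariant]
(B) xz  ->  (y)(z) = yz   [differs from xz: not invariant]
(C) 2x + y  ->  2(y) + (x) = x + 2y   [differs from 2x + y: not invariant]
(D) y - z  ->  (x) - (z) = x - z   [differs from y - z: not invariant]

Only option (A), x + y, is unchanged by the transformation.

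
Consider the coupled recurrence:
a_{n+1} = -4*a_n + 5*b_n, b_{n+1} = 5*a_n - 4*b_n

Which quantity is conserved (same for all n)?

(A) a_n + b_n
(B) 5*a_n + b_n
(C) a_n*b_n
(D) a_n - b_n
A

Replace a_n by a_{n+1} = -4*a_n + 5*b_n and b_n by b_{n+1} = 5*a_n - 4*b_n in each option and simplify:
(A) a_n + b_n  ->  (-4*a_n + 5*b_n) + (5*a_n - 4*b_n) = a_n + b_n   [conserved]
(B) 5*a_n + b_n  ->  5*(-4*a_n + 5*b_n) + (5*a_n - 4*b_n) = -15*a_n + 21*b_n   [not conserved]
(C) a_n*b_n  ->  (-4*a_n + 5*b_n)*(5*a_n - 4*b_n) = -20*a_n^2 + 41*a_n*b_n - 20*b_n^2   [not conserved]
(D) a_n - b_n  ->  (-4*a_n + 5*b_n) - (5*a_n - 4*b_n) = -9*a_n + 9*b_n   [not conserved]

Only (A) a_n + b_n returns to itself after one step, so it is the conserved quantity.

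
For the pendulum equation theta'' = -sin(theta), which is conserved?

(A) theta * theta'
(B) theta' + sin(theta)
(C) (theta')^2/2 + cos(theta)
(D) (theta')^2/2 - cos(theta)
D

A first integral I satisfies dI/dt = 0 along every solution. Differentiate each option and use the equation of motion:
(A) d/dt[theta * theta'] = (theta')^2 + theta theta'' = (theta')^2 - theta sin(theta), not identically 0
(B) d/dt[theta' + sin(theta)] = theta'' + cos(theta) theta' = -sin(theta) + theta' cos(theta), not identically 0
(C) d/dt[(theta')^2/2 + cos(theta)] = theta' theta'' - sin(theta) theta' = -2 theta' sin(theta), not identically 0
(D) d/dt[(theta')^2/2 - cos(theta)] = theta' theta'' + sin(theta) theta' = theta'(-sin(theta)) + theta' sin(theta) = 0

Only (D) has zero time-derivative. This is the total energy: kinetic (theta')^2/2 plus potential -cos(theta).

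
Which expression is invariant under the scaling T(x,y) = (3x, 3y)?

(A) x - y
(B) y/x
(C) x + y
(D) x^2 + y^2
B

Under the uniform scaling T(x,y) = (3x, 3y):
Substitute the transformed coordinates into each option and compare with the original:
(A) x - y  ->  (3x) - (3y) = 3x - 3y   [differs from x - y: not invariant]
(B) y/x  ->  (3y)/(3x) = y/x   [equals y/x: invariant]
(C) x + y  ->  (3x) + (3y) = 3x + 3y   [differs from x + y: not invariant]
(D) x^2 + y^2  ->  (3x)^2 + (3y)^2 = 9x^2 + 9y^2   [differs from x^2 + y^2: not invariant]

Only option (B), y/x, is unchanged by the transformation.
The common factor 3 cancels in a ratio of coordinates, while sums, products and sums of squares pick up factors of 3 or 9.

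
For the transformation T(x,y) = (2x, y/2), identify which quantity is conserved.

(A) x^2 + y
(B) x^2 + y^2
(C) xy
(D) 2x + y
C

An expression E(x,y) is invariant under T if E(T(x,y)) = E(x,y). Here T(x,y) = (2x, y/2).
Substitute the transformed coordinates into each option and compare with the original:
(A) x^2 + y  ->  (2x)^2 + (y/2) = 4x^2 + y/2   [differs from x^2 + y: not invariant]
(B) x^2 + y^2  ->  (2x)^2 + (y/2)^2 = 4x^2 + y^2/4   [differs from x^2 + y^2: not invariant]
(C) xy  ->  (2x)(y/2) = xy   [equals xy: invariant]
(D) 2x + y  ->  2(2x) + (y/2) = 4x + y/2   [differs from 2x + y: not invariant]

Only option (C), xy, is unchanged by the transformation.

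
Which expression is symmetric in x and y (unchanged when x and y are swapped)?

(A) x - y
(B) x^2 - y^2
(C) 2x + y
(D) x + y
D

A symmetric expression is unchanged when the variables are permuted; here the transformation to test is the swap (x, y) -> (y, x).
Substitute the transformed coordinates into each option and compare with the original:
(A) x - y  ->  (y) - (x) = -x + y   [differs from x - y: not invariant]
(B) x^2 - y^2  ->  (y)^2 - (x)^2 = -x^2 + y^2   [differs from x^2 - y^2: not invariant]
(C) 2x + y  ->  2(y) + (x) = x + 2y   [differs from 2x + y: not invariant]
(D) x + y  ->  (y) + (x) = x + y   [equals x + y: invariant]

Only option (D), x + y, is unchanged by the transformation.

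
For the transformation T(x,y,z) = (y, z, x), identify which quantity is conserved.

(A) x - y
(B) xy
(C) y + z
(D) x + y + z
D

Apply T(x,y,z) = (y, z, x) to each option, i.e. replace (x, y, z) by the transformed coordinates.
Substitute the transformed coordinates into each option and compare with the original:
(A) x - y  ->  (y) - (z) = y - z   [differs from x - y: not invariant]
(B) xy  ->  (y)(z) = yz   [differs from xy: not invariant]
(C) y + z  ->  (z) + (x) = x + z   [differs from y + z: not invariant]
(D) x + y + z  ->  (y) + (z) + (x) = x + y + z   [equals x + y + z: invariant]

Only option (D), x + y + z, is unchanged by the transformation.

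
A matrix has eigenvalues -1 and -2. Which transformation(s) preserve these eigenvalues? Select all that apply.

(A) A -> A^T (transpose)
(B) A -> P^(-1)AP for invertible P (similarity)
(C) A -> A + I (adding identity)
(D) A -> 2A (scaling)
A and B

Eigenvalues are preserved by:
1. Similarity transformations: A -> P^(-1)AP (same characteristic polynomial)
2. Transpose: A^T has the same eigenvalues as A

Eigenvalues are NOT preserved by:
- Adding identity: eigenvalues become -1+1, -2+1
- Scaling: eigenvalues become -2, -4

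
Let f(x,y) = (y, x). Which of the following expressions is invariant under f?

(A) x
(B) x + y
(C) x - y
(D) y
B

For f(x,y) = (y, x):
After applying f: x' = y, y' = x. So x' + y' = y + x = x + y.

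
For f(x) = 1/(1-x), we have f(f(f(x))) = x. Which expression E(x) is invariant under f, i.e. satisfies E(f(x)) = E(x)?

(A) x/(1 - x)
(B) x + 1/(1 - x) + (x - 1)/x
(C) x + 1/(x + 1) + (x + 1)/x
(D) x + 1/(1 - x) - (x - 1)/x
B

Replace x by f(x) = 1/(1 - x) in each option and simplify. As a quick numerical cross-check, also compare E(4) with E(f(4)) = E(-1/3).

(A) x/(1 - x)  ->  (1/(1 - x))/(1 - (1/(1 - x))) = -1/x; check: E(4) = -4/3 but E(-1/3) = -1/4.   [not invariant]
(B) x + 1/(1 - x) + (x - 1)/x  ->  (1/(1 - x)) + 1/(1 - (1/(1 - x))) + ((1/(1 - x)) - 1)/(1/(1 - x)), which simplifies back to x + 1/(1 - x) + (x - 1)/x; check: E(4) = 53/12, E(-1/3) = 53/12.   [invariant]
(C) x + 1/(x + 1) + (x + 1)/x  ->  (1/(1 - x)) + 1/((1/(1 - x)) + 1) + ((1/(1 - x)) + 1)/(1/(1 - x)) = (-x^3 + 6x^2 - 11x + 7)/(x^2 - 3x + 2); check: E(4) = 109/20 but E(-1/3) = -5/6.   [not invariant]
(D) x + 1/(1 - x) - (x - 1)/x  ->  (1/(1 - x)) + 1/(1 - (1/(1 - x))) - ((1/(1 - x)) - 1)/(1/(1 - x)) = (x^2(1 - x) - x + (x - 1)^2)/(x(x - 1)); check: E(4) = 35/12 but E(-1/3) = -43/12.   [not invariant]

Only (B) is unchanged. Indeed f(f(x)) = 1/(1 - 1/(1-x)) = (1-x)/(-x) = (x-1)/x, so E(x) = x + f(x) + f(f(x)) is the sum over the whole 3-cycle; applying f just permutes the three terms cyclically (x -> f(x) -> f(f(x)) -> x), leaving the sum unchanged.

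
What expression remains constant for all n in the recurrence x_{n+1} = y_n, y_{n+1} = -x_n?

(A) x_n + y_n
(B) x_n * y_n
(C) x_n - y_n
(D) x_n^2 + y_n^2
D

For the recurrence x_{n+1} = y_n, y_{n+1} = -x_n:

x_{n+1}^2 + y_{n+1}^2 = y_n^2 + (-x_n)^2 = x_n^2 + y_n^2
The sum of squares is conserved (like energy in a harmonic oscillator).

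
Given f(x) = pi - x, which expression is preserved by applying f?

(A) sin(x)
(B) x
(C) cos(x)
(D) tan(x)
A

For f(x) = pi - x:
sin(pi - x) = sin(x), so sine is invariant under this transformation.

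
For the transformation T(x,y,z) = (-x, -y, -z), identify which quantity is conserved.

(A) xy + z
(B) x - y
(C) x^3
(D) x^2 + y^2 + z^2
D

Apply T(x,y,z) = (-x, -y, -z) to each option, i.e. replace (x, y, z) by the transformed coordinates.
Substitute the transformed coordinates into each option and compare with the original:
(A) xy + z  ->  (-x)(-y) + (-z) = xy - z   [differs from xy + z: not invariant]
(B) x - y  ->  (-x) - (-y) = -x + y   [differs from x - y: not invariant]
(C) x^3  ->  (-x)^3 = -x^3   [differs from x^3: not invariant]
(D) x^2 + y^2 + z^2  ->  (-x)^2 + (-y)^2 + (-z)^2 = x^2 + y^2 + z^2   [equals x^2 + y^2 + z^2: invariant]

Only option (D), x^2 + y^2 + z^2, is unchanged by the transformation.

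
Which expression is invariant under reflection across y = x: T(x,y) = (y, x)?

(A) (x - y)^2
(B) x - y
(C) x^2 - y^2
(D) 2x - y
A

The map is reflection across y = x: T(x,y) = (y, x).
Substitute the transformed coordinates into each option and compare with the original:
(A) (x - y)^2  ->  ((y) - (x))^2 = x^2 - 2xy + y^2   [equals (x - y)^2: invariant]
(B) x - y  ->  (y) - (x) = -x + y   [differs from x - y: not invariant]
(C) x^2 - y^2  ->  (y)^2 - (x)^2 = -x^2 + y^2   [differs from x^2 - y^2: not invariant]
(D) 2x - y  ->  2(y) - (x) = -x + 2y   [differs from 2x - y: not invariant]

Only option (A), (x - y)^2, is unchanged by the transformation.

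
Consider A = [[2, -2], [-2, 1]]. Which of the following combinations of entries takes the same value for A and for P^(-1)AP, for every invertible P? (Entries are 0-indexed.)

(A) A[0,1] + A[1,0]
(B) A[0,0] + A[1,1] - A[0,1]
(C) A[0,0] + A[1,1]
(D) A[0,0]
C

A[0,0] + A[1,1] is the trace of A. By the cyclic property of the trace, tr(P^(-1)AP) = tr(APP^(-1)) = tr(A), so it is the same for every matrix similar to A.

The other combinations are not similarity invariants. For example, take P = [[2, 1], [1, 1]] (det P = 1), so P^(-1) = [[1, -1], [-1, 2]] and
B = P^(-1)AP = [[5, 1], [-8, -2]].
Evaluating each option on A and on B:
(A) A[0,1] + A[1,0]: -4 for A, -7 for B -> changes
(B) A[0,0] + A[1,1] - A[0,1]: 5 for A, 2 for B -> changes
(C) A[0,0] + A[1,1]: 3 for A, 3 for B -> unchanged
(D) A[0,0]: 2 for A, 5 for B -> changes

Only (C) A[0,0] + A[1,1] = 3 survives (and it does so for every P, not just this one), so it is the invariant.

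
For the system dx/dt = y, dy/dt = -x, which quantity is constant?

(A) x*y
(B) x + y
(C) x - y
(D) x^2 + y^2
D

A first integral I satisfies dI/dt = 0 along every solution. Differentiate each option and use the equation of motion:
(A) d/dt[x*y] = (dx/dt)y + x(dy/dt) = y^2 - x^2, not identically 0
(B) d/dt[x + y] = y + (-x) = y - x, not identically 0
(C) d/dt[x - y] = y - (-x) = x + y, not identically 0
(D) d/dt[x^2 + y^2] = 2x*dx/dt + 2y*dy/dt = 2x*y + 2y*(-x) = 0

Only (D) has zero time-derivative. So x^2 + y^2 (the squared radius; trajectories are circles) is the conserved quantity.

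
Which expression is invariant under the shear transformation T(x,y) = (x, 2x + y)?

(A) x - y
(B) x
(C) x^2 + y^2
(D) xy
B

Under the shear T(x,y) = (x, 2x + y):
Substitute the transformed coordinates into each option and compare with the original:
(A) x - y  ->  (x) - (2x + y) = -x - y   [differs from x - y: not invariant]
(B) x  ->  (x) = x   [equals x: invariant]
(C) x^2 + y^2  ->  (x)^2 + (2x + y)^2 = 5x^2 + 4xy + y^2   [differs from x^2 + y^2: not invariant]
(D) xy  ->  (x)(2x + y) = 2x^2 + xy   [differs from xy: not invariant]

Only option (B), x, is unchanged by the transformation.
A vertical shear moves points parallel to the y-axis, so the x-coordinate (and any function of x alone) is unchanged.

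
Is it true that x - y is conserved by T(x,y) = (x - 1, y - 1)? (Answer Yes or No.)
Yes

Substitute T(x,y) = (x - 1, y - 1) into the expression and compare with the original.

Original: x - y
After applying T: (x - 1) - (y - 1) = x - y

This is identical to the original x - y, so the expression is invariant.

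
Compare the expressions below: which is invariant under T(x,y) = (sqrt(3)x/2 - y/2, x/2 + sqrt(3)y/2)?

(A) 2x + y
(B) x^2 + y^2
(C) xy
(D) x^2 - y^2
B

An expression E(x,y) is invariant under T if E(T(x,y)) = E(x,y). Here T(x,y) = (sqrt(3)x/2 - y/2, x/2 + sqrt(3)y/2).
Substitute the transformed coordinates into each option and compare with the original:
(A) 2x + y  ->  2(sqrt(3)x/2 - y/2) + (x/2 + sqrt(3)y/2) = x/2 + sqrt(3)x - y + sqrt(3)y/2   [differs from 2x + y: not invariant]
(B) x^2 + y^2  ->  (sqrt(3)x/2 - y/2)^2 + (x/2 + sqrt(3)y/2)^2 = x^2 + y^2   [equals x^2 + y^2: invariant]
(C) xy  ->  (sqrt(3)x/2 - y/2)(x/2 + sqrt(3)y/2) = sqrt(3)x^2/4 + xy/2 - sqrt(3)y^2/4   [differs from xy: not invariant]
(D) x^2 - y^2  ->  (sqrt(3)x/2 - y/2)^2 - (x/2 + sqrt(3)y/2)^2 = x^2/2 - sqrt(3)xy - y^2/2   [differs from x^2 - y^2: not invariant]

Only option (B), x^2 + y^2, is unchanged by the transformation.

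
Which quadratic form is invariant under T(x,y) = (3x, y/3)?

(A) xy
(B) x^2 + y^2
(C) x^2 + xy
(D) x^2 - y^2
A

T multiplies x by 3 and divides y by 3.
Substitute the transformed coordinates into each option and compare with the original:
(A) xy  ->  (3x)(y/3) = xy   [equals xy: invariant]
(B) x^2 + y^2  ->  (3x)^2 + (y/3)^2 = 9x^2 + y^2/9   [differs from x^2 + y^2: not invariant]
(C) x^2 + xy  ->  (3x)^2 + (3x)(y/3) = 9x^2 + xy   [differs from x^2 + xy: not invariant]
(D) x^2 - y^2  ->  (3x)^2 - (y/3)^2 = 9x^2 - y^2/9   [differs from x^2 - y^2: not invariant]

Only option (A), xy, is unchanged by the transformation.
The factors 3 and 1/3 cancel only in the pure product xy.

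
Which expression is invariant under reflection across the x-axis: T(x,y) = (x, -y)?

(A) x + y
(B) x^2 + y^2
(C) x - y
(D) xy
B

The map is reflection across the x-axis: T(x,y) = (x, -y).
Substitute the transformed coordinates into each option and compare with the original:
(A) x + y  ->  (x) + (-y) = x - y   [differs from x + y: not invariant]
(B) x^2 + y^2  ->  (x)^2 + (-y)^2 = x^2 + y^2   [equals x^2 + y^2: invariant]
(C) x - y  ->  (x) - (-y) = x + y   [differs from x - y: not invariant]
(D) xy  ->  (x)(-y) = -xy   [differs from xy: not invariant]

Only option (B), x^2 + y^2, is unchanged by the transformation.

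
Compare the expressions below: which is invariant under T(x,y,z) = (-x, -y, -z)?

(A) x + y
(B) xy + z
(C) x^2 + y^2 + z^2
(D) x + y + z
C

Apply T(x,y,z) = (-x, -y, -z) to each option, i.e. replace (x, y, z) by the transformed coordinates.
Substitute the transformed coordinates into each option and compare with the original:
(A) x + y  ->  (-x) + (-y) = -x - y   [differs from x + y: not invariant]
(B) xy + z  ->  (-x)(-y) + (-z) = xy - z   [differs from xy + z: not invariant]
(C) x^2 + y^2 + z^2  ->  (-x)^2 + (-y)^2 + (-z)^2 = x^2 + y^2 + z^2   [equals x^2 + y^2 + z^2: invariant]
(D) x + y + z  ->  (-x) + (-y) + (-z) = -x - y - z   [differs from x + y + z: not invariant]

Only option (C), x^2 + y^2 + z^2, is unchanged by the transformation.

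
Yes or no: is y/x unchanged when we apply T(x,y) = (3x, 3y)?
Yes

Substitute T(x,y) = (3x, 3y) into the expression and compare with the original.

Original: y/x
After applying T: (3y)/(3x) = y/x

This is identical to the original y/x, so the expression is invariant.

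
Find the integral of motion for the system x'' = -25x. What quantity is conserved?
E = (x')^2 + 25x^2

Multiply the equation by x':
x' * x'' = -25x * x'
The left side is d/dt[(x')^2/2] and the right side is d/dt[-25x^2/2], so
d/dt[(x')^2/2 + 25x^2/2] = 0, i.e. (x')^2/2 + 25x^2/2 = constant.
Multiplying by 2, the integral of motion is E = (x')^2 + 25x^2.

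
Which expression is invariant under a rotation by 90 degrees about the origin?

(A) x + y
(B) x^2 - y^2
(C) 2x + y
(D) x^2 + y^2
D

A rotation by 90 degrees sends (x, y) to (-y, x).
Substitute the transformed coordinates into each option and compare with the original:
(A) x + y  ->  (-y) + (x) = x - y   [differs from x + y: not invariant]
(B) x^2 - y^2  ->  (-y)^2 - (x)^2 = -x^2 + y^2   [differs from x^2 - y^2: not invariant]
(C) 2x + y  ->  2(-y) + (x) = x - 2y   [differs from 2x + y: not invariant]
(D) x^2 + y^2  ->  (-y)^2 + (x)^2 = x^2 + y^2   [equals x^2 + y^2: invariant]

Only option (D), x^2 + y^2, is unchanged by the transformation.
Geometrically, x^2 + y^2 is the squared distance from the origin, which every rotation about the origin preserves.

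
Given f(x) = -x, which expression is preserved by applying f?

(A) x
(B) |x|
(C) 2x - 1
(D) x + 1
B

For f(x) = -x:
Applying f replaces x by -x. Since |-x| = |x|, the absolute value is unchanged by f, whereas x -> -x, 2x - 1 -> -2x - 1 and x + 1 -> -x + 1 all change.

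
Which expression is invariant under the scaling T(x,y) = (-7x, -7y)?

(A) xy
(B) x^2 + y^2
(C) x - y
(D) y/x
D

Under the uniform scaling T(x,y) = (-7x, -7y):
Substitute the transformed coordinates into each option and compare with the original:
(A) xy  ->  (-7x)(-7y) = 49xy   [differs from xy: not invariant]
(B) x^2 + y^2  ->  (-7x)^2 + (-7y)^2 = 49x^2 + 49y^2   [differs from x^2 + y^2: not invariant]
(C) x - y  ->  (-7x) - (-7y) = -7x + 7y   [differs from x - y: not invariant]
(D) y/x  ->  (-7y)/(-7x) = y/x   [equals y/x: invariant]

Only option (D), y/x, is unchanged by the transformation.
The common factor -7 cancels in a ratio of coordinates, while sums, products and sums of squares pick up factors of -7 or 49.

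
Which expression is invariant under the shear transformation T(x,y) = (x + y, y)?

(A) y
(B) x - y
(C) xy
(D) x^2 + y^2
A

Under the shear T(x,y) = (x + y, y):
Substitute the transformed coordinates into each option and compare with the original:
(A) y  ->  (y) = y   [equals y: invariant]
(B) x - y  ->  (x + y) - (y) = x   [differs from x - y: not invariant]
(C) xy  ->  (x + y)(y) = xy + y^2   [differs from xy: not invariant]
(D) x^2 + y^2  ->  (x + y)^2 + (y)^2 = x^2 + 2xy + 2y^2   [differs from x^2 + y^2: not invariant]

Only option (A), y, is unchanged by the transformation.
A horizontal shear moves points parallel to the x-axis, so the y-coordinate (and any function of y alone) is unchanged.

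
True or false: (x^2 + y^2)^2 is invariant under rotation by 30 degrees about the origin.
True

Applying rotation by 30 degrees: x' = x*cos(30 degrees) - y*sin(30 degrees) = sqrt(3)x/2 - y/2, y' = x*sin(30 degrees) + y*cos(30 degrees) = x/2 + sqrt(3)y/2

Substituting into (x^2 + y^2)^2:
((sqrt(3)x/2 - y/2)^2 + (x/2 + sqrt(3)y/2)^2)^2
= x^4 + 2x^2y^2 + y^4 = (x^2 + y^2)^2

This equals the original expression (x^2 + y^2)^2, so it IS invariant.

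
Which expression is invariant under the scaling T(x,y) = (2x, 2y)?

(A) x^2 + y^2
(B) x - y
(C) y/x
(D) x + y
C

Under the uniform scaling T(x,y) = (2x, 2y):
Substitute the transformed coordinates into each option and compare with the original:
(A) x^2 + y^2  ->  (2x)^2 + (2y)^2 = 4x^2 + 4y^2   [differs from x^2 + y^2: not invariant]
(B) x - y  ->  (2x) - (2y) = 2x - 2y   [differs from x - y: not invariant]
(C) y/x  ->  (2y)/(2x) = y/x   [equals y/x: invariant]
(D) x + y  ->  (2x) + (2y) = 2x + 2y   [differs from x + y: not invariant]

Only option (C), y/x, is unchanged by the transformation.
The common factor 2 cancels in a ratio of coordinates, while sums, products and sums of squares pick up factors of 2 or 4.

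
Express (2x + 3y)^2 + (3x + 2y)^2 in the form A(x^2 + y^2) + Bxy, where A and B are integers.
13(x^2 + y^2) + 24xy

Expanding: (2x + 3y)^2 = 4x^2 + 12xy + 9y^2
(3x + 2y)^2 = 9x^2 + 12xy + 4y^2
Sum = (4+9)(x^2+y^2) + 24xy = 13(x^2 + y^2) + 24xy
This is symmetric in x and y.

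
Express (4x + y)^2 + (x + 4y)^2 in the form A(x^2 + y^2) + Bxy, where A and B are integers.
17(x^2 + y^2) + 16xy

Expanding: (4x + y)^2 = 16x^2 + 8xy + y^2
(x + 4y)^2 = x^2 + 8xy + 16y^2
Sum = (16+1)(x^2+y^2) + 16xy = 17(x^2 + y^2) + 16xy
This is symmetric in x and y.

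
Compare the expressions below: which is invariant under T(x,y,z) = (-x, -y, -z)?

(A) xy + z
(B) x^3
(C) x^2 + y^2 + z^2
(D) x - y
C

Apply T(x,y,z) = (-x, -y, -z) to each option, i.e. replace (x, y, z) by the transformed coordinates.
Substitute the transformed coordinates into each option and compare with the original:
(A) xy + z  ->  (-x)(-y) + (-z) = xy - z   [differs from xy + z: not invariant]
(B) x^3  ->  (-x)^3 = -x^3   [differs from x^3: not invariant]
(C) x^2 + y^2 + z^2  ->  (-x)^2 + (-y)^2 + (-z)^2 = x^2 + y^2 + z^2   [equals x^2 + y^2 + z^2: invariant]
(D) x - y  ->  (-x) - (-y) = -x + y   [differs from x - y: not invariant]

Only option (C), x^2 + y^2 + z^2, is unchanged by the transformation.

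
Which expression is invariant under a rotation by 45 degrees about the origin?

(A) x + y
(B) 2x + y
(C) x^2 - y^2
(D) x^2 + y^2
D

A rotation by 45 degrees sends (x, y) to (sqrt(2)x/2 - sqrt(2)y/2, sqrt(2)x/2 + sqrt(2)y/2).
Substitute the transformed coordinates into each option and compare with the original:
(A) x + y  ->  (sqrt(2)x/2 - sqrt(2)y/2) + (sqrt(2)x/2 + sqrt(2)y/2) = sqrt(2)x   [differs from x + y: not invariant]
(B) 2x + y  ->  2(sqrt(2)x/2 - sqrt(2)y/2) + (sqrt(2)x/2 + sqrt(2)y/2) = 3sqrt(2)x/2 - sqrt(2)y/2   [differs from 2x + y: not invariant]
(C) x^2 - y^2  ->  (sqrt(2)x/2 - sqrt(2)y/2)^2 - (sqrt(2)x/2 + sqrt(2)y/2)^2 = -2xy   [differs from x^2 - y^2: not invariant]
(D) x^2 + y^2  ->  (sqrt(2)x/2 - sqrt(2)y/2)^2 + (sqrt(2)x/2 + sqrt(2)y/2)^2 = x^2 + y^2   [equals x^2 + y^2: invariant]

Only option (D), x^2 + y^2, is unchanged by the transformation.
Geometrically, x^2 + y^2 is the squared distance from the origin, which every rotation about the origin preserves.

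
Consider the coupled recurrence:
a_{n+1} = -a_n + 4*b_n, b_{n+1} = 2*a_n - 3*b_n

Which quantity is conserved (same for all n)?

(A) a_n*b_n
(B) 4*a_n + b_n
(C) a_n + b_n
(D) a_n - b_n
C

Replace a_n by a_{n+1} = -a_n + 4*b_n and b_n by b_{n+1} = 2*a_n - 3*b_n in each option and simplify:
(A) a_n*b_n  ->  (-a_n + 4*b_n)*(2*a_n - 3*b_n) = -2*a_n^2 + 11*a_n*b_n - 12*b_n^2   [not conserved]
(B) 4*a_n + b_n  ->  4*(-a_n + 4*b_n) + (2*a_n - 3*b_n) = -2*a_n + 13*b_n   [not conserved]
(C) a_n + b_n  ->  (-a_n + 4*b_n) + (2*a_n - 3*b_n) = a_n + b_n   [conserved]
(D) a_n - b_n  ->  (-a_n + 4*b_n) - (2*a_n - 3*b_n) = -3*a_n + 7*b_n   [not conserved]

Only (C) a_n + b_n returns to itself after one step, so it is the conserved quantity.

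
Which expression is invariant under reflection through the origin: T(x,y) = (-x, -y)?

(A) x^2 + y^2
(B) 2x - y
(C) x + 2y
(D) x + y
A

The map is reflection through the origin: T(x,y) = (-x, -y).
Substitute the transformed coordinates into each option and compare with the original:
(A) x^2 + y^2  ->  (-x)^2 + (-y)^2 = x^2 + y^2   [equals x^2 + y^2: invariant]
(B) 2x - y  ->  2(-x) - (-y) = -2x + y   [differs from 2x - y: not invariant]
(C) x + 2y  ->  (-x) + 2(-y) = -x - 2y   [differs from x + 2y: not invariant]
(D) x + y  ->  (-x) + (-y) = -x - y   [differs from x + y: not invariant]

Only option (A), x^2 + y^2, is unchanged by the transformation.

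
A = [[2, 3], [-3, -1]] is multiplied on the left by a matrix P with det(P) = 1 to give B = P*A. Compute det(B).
7

By the multiplicative property of determinants, det(B) = det(P*A) = det(P) * det(A) = det(A),
so the determinant is invariant under multiplication by any determinant-1 matrix; we just need det(A).

det(A) = (2)(-1) - (3)(-3) = -2 - (-9) = 7

Therefore det(B) = 1 * 7 = 7.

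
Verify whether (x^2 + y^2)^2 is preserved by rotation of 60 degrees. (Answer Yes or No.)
Yes

Applying rotation by 60 degrees: x' = x*cos(60 degrees) - y*sin(60 degrees) = x/2 - sqrt(3)y/2, y' = x*sin(60 degrees) + y*cos(60 degrees) = sqrt(3)x/2 + y/2

Substituting into (x^2 + y^2)^2:
((x/2 - sqrt(3)y/2)^2 + (sqrt(3)x/2 + y/2)^2)^2
= x^4 + 2x^2y^2 + y^4 = (x^2 + y^2)^2

This equals the original expression (x^2 + y^2)^2, so it IS invariant.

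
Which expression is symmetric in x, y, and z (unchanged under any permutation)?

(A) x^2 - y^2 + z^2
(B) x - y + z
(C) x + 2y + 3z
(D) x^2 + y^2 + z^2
D

A symmetric expression is unchanged when the variables are permuted; here the transformation to test is the swap (x, y) -> (y, x).
A symmetric expression must survive every permutation; the single swap x <-> y already eliminates the distractors, and the keyed expression is also unchanged by x <-> z and y <-> z (each variable enters it in exactly the same way).
Substitute the transformed coordinates into each option and compare with the original:
(A) x^2 - y^2 + z^2  ->  (y)^2 - (x)^2 + z^2 = -x^2 + y^2 + z^2   [differs from x^2 - y^2 + z^2: not invariant]
(B) x - y + z  ->  (y) - (x) + z = -x + y + z   [differs from x - y + z: not invariant]
(C) x + 2y + 3z  ->  (y) + 2(x) + 3z = 2x + y + 3z   [differs from x + 2y + 3z: not invariant]
(D) x^2 + y^2 + z^2  ->  (y)^2 + (x)^2 + z^2 = x^2 + y^2 + z^2   [equals x^2 + y^2 + z^2: invariant]

Only option (D), x^2 + y^2 + z^2, is unchanged by the transformation.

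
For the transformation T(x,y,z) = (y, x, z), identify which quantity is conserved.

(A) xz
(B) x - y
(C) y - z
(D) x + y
D

Apply T(x,y,z) = (y, x, z) to each option, i.e. replace (x, y, z) by the transformed coordinates.
Substitute the transformed coordinates into each option and compare with the original:
(A) xz  ->  (y)(z) = yz   [differs from xz: not invariant]
(B) x - y  ->  (y) - (x) = -x + y   [differs from x - y: not invariant]
(C) y - z  ->  (x) - (z) = x - z   [differs from y - z: not invariant]
(D) x + y  ->  (y) + (x) = x + y   [equals x + y: invariant]

Only option (D), x + y, is unchanged by the transformation.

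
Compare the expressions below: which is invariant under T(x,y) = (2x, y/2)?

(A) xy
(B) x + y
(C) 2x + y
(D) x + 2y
A

An expression E(x,y) is invariant under T if E(T(x,y)) = E(x,y). Here T(x,y) = (2x, y/2).
Substitute the transformed coordinates into each option and compare with the original:
(A) xy  ->  (2x)(y/2) = xy   [equals xy: invariant]
(B) x + y  ->  (2x) + (y/2) = 2x + y/2   [differs from x + y: not invariant]
(C) 2x + y  ->  2(2x) + (y/2) = 4x + y/2   [differs from 2x + y: not invariant]
(D) x + 2y  ->  (2x) + 2(y/2) = 2x + y   [differs from x + 2y: not invariant]

Only option (A), xy, is unchanged by the transformation.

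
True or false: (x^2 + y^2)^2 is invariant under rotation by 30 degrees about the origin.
True

Applying rotation by 30 degrees: x' = x*cos(30 degrees) - y*sin(30 degrees) = sqrt(3)x/2 - y/2, y' = x*sin(30 degrees) + y*cos(30 degrees) = x/2 + sqrt(3)y/2

Substituting into (x^2 + y^2)^2:
((sqrt(3)x/2 - y/2)^2 + (x/2 + sqrt(3)y/2)^2)^2
= x^4 + 2x^2y^2 + y^4 = (x^2 + y^2)^2

This equals the original expression (x^2 + y^2)^2, so it IS invariant.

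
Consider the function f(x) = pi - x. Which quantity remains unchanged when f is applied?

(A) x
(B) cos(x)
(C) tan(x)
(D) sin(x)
D

For f(x) = pi - x:
sin(pi - x) = sin(x), so sine is invariant under this transformation.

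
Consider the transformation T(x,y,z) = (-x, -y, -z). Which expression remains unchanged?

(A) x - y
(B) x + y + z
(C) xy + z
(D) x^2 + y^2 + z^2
D

Apply T(x,y,z) = (-x, -y, -z) to each option, i.e. replace (x, y, z) by the transformed coordinates.
Substitute the transformed coordinates into each option and compare with the original:
(A) x - y  ->  (-x) - (-y) = -x + y   [differs from x - y: not invariant]
(B) x + y + z  ->  (-x) + (-y) + (-z) = -x - y - z   [differs from x + y + z: not invariant]
(C) xy + z  ->  (-x)(-y) + (-z) = xy - z   [differs from xy + z: not invariant]
(D) x^2 + y^2 + z^2  ->  (-x)^2 + (-y)^2 + (-z)^2 = x^2 + y^2 + z^2   [equals x^2 + y^2 + z^2: invariant]

Only option (D), x^2 + y^2 + z^2, is unchanged by the transformation.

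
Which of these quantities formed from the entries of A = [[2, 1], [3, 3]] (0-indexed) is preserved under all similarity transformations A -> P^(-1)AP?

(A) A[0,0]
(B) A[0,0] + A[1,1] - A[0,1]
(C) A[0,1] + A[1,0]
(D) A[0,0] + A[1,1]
D

A[0,0] + A[1,1] is the trace of A. By the cyclic property of the trace, tr(P^(-1)AP) = tr(APP^(-1)) = tr(A), so it is the same for every matrix similar to A.

The other combinations are not similarity invariants. For example, take P = [[2, 1], [1, 1]] (det P = 1), so P^(-1) = [[1, -1], [-1, 2]] and
B = P^(-1)AP = [[-4, -3], [13, 9]].
Evaluating each option on A and on B:
(A) A[0,0]: 2 for A, -4 for B -> changes
(B) A[0,0] + A[1,1] - A[0,1]: 4 for A, 8 for B -> changes
(C) A[0,1] + A[1,0]: 4 for A, 10 for B -> changes
(D) A[0,0] + A[1,1]: 5 for A, 5 for B -> unchanged

Only (D) A[0,0] + A[1,1] = 5 survives (and it does so for every P, not just this one), so it is the invariant.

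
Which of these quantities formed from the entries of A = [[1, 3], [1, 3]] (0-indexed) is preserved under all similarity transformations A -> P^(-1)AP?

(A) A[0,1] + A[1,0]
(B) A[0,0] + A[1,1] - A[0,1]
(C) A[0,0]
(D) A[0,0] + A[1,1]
D

A[0,0] + A[1,1] is the trace of A. By the cyclic property of the trace, tr(P^(-1)AP) = tr(APP^(-1)) = tr(A), so it is the same for every matrix similar to A.

The other combinations are not similarity invariants. For example, take P = [[1, -1], [0, 1]] (det P = 1), so P^(-1) = [[1, 1], [0, 1]] and
B = P^(-1)AP = [[2, 4], [1, 2]].
Evaluating each option on A and on B:
(A) A[0,1] + A[1,0]: 4 for A, 5 for B -> changes
(B) A[0,0] + A[1,1] - A[0,1]: 1 for A, 0 for B -> changes
(C) A[0,0]: 1 for A, 2 for B -> changes
(D) A[0,0] + A[1,1]: 4 for A, 4 for B -> unchanged

Only (D) A[0,0] + A[1,1] = 4 survives (and it does so for every P, not just this one), so it is the invariant.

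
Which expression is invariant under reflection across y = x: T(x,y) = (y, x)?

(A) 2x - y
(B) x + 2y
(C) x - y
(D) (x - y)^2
D

The map is reflection across y = x: T(x,y) = (y, x).
Substitute the transformed coordinates into each option and compare with the original:
(A) 2x - y  ->  2(y) - (x) = -x + 2y   [differs from 2x - y: not invariant]
(B) x + 2y  ->  (y) + 2(x) = 2x + y   [differs from x + 2y: not invariant]
(C) x - y  ->  (y) - (x) = -x + y   [differs from x - y: not invariant]
(D) (x - y)^2  ->  ((y) - (x))^2 = x^2 - 2xy + y^2   [equals (x - y)^2: invariant]

Only option (D), (x - y)^2, is unchanged by the transformation.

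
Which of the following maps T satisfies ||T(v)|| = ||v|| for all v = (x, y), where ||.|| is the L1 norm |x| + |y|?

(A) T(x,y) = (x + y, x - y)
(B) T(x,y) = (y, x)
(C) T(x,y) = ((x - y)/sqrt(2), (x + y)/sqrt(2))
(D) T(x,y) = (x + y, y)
B

A transformation preserves a norm if ||T(v)|| = ||v|| for every v; a single vector where the norm changes rules an option out.

(A) T(x,y) = (x + y, x - y): v = (1, 0) has norm |1| + |0| = 1, but T(v) = (1, 1) has norm 2 -- not preserved.
(B) T(x,y) = (y, x): preserves the norm -- it only permutes the coordinates and/or flips signs, which leaves |x| + |y| unchanged.
(C) T(x,y) = ((x - y)/sqrt(2), (x + y)/sqrt(2)): v = (1, 0) has norm |1| + |0| = 1, but T(v) = (sqrt(2)/2, sqrt(2)/2) has norm sqrt(2) -- not preserved.
(D) T(x,y) = (x + y, y): v = (0, 1) has norm |0| + |1| = 1, but T(v) = (1, 1) has norm 2 -- not preserved.

Therefore the answer is (B).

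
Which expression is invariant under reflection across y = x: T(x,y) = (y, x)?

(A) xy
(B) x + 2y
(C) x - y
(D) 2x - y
A

The map is reflection across y = x: T(x,y) = (y, x).
Substitute the transformed coordinates into each option and compare with the original:
(A) xy  ->  (y)(x) = xy   [equals xy: invariant]
(B) x + 2y  ->  (y) + 2(x) = 2x + y   [differs from x + 2y: not invariant]
(C) x - y  ->  (y) - (x) = -x + y   [differs from x - y: not invariant]
(D) 2x - y  ->  2(y) - (x) = -x + 2y   [differs from 2x - y: not invariant]

Only option (A), xy, is unchanged by the transformation.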